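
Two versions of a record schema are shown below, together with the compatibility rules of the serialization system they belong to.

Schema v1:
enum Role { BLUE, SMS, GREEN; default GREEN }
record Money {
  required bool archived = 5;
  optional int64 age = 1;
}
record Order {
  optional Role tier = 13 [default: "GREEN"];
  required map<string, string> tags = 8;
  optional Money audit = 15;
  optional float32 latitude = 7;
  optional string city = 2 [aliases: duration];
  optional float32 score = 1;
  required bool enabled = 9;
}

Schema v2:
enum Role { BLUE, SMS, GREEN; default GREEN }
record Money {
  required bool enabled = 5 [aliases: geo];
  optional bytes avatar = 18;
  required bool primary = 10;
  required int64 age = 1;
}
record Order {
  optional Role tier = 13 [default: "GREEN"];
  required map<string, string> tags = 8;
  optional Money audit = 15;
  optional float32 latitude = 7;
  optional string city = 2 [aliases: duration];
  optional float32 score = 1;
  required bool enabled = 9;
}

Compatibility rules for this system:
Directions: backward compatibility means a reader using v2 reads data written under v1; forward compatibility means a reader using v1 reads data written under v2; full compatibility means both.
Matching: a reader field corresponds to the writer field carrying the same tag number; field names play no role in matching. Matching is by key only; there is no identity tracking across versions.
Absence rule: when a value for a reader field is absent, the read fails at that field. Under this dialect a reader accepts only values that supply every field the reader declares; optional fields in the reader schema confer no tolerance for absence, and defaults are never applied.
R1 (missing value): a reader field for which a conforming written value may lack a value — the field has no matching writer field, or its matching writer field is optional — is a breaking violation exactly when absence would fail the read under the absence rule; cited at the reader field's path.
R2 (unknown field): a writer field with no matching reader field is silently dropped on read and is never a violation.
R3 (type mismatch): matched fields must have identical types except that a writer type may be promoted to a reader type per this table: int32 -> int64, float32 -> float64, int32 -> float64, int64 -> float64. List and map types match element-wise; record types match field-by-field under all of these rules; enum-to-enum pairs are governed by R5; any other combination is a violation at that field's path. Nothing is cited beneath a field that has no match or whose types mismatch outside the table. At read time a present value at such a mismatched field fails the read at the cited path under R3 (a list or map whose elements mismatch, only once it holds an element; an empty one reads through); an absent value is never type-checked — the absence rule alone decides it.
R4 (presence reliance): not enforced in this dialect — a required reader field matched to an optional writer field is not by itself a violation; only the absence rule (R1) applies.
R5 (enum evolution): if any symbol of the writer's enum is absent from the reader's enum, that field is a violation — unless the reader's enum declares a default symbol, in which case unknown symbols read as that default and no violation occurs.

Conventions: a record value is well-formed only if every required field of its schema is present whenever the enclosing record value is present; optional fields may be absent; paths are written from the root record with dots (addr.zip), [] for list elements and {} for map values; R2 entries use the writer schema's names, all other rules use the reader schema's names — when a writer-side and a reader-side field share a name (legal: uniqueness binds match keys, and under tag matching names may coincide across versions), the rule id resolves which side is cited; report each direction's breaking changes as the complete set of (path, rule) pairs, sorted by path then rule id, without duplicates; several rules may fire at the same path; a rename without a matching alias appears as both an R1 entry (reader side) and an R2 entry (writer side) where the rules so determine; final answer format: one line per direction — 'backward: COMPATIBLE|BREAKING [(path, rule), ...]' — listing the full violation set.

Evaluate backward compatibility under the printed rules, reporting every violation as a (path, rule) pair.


backward: BREAKING [(audit, R1), (audit.age, R1), (audit.avatar, R1), (audit.primary, R1), (city, R1), (latitude, R1), (score, R1), (tier, R1)]

in Order below, arrows point writer -> reader
backward pass over Order, reader schema v2, writer schema v1:
  tier: Role -> Role, writer optional; from tier
  tags: map<string, string> -> map<string, string>, writer required; from tags
  audit: Money -> Money, writer optional; from audit
  latitude: float32 -> float32, writer optional; from latitude
  city: string -> string, writer optional; from city
  score: float32 -> float32, writer optional; from score
  enabled: bool -> bool, writer required; from enabled
  audit.enabled: bool -> bool, writer required; from audit.archived
  audit.avatar has no writer counterpart
  audit.primary has no writer counterpart
  audit.age: int64 -> int64, writer optional; from audit.age
  R1 fires at audit
  R1 fires at audit.age
  R1 fires at audit.avatar
  R1 fires at audit.primary
  R1 fires at city
  R1 fires at latitude
  R1 fires at score
  R1 fires at tier
  => backward verdict for Order: BREAKING, 8 violation(s)
checking off the Order differences that do not matter here:
  renamed field archived to enabled in record Money -> inert for the asked Order verdict: nothing fires
  field age in record Money: optional changed to required -> its effect on Order is confined to the forward direction, not asked


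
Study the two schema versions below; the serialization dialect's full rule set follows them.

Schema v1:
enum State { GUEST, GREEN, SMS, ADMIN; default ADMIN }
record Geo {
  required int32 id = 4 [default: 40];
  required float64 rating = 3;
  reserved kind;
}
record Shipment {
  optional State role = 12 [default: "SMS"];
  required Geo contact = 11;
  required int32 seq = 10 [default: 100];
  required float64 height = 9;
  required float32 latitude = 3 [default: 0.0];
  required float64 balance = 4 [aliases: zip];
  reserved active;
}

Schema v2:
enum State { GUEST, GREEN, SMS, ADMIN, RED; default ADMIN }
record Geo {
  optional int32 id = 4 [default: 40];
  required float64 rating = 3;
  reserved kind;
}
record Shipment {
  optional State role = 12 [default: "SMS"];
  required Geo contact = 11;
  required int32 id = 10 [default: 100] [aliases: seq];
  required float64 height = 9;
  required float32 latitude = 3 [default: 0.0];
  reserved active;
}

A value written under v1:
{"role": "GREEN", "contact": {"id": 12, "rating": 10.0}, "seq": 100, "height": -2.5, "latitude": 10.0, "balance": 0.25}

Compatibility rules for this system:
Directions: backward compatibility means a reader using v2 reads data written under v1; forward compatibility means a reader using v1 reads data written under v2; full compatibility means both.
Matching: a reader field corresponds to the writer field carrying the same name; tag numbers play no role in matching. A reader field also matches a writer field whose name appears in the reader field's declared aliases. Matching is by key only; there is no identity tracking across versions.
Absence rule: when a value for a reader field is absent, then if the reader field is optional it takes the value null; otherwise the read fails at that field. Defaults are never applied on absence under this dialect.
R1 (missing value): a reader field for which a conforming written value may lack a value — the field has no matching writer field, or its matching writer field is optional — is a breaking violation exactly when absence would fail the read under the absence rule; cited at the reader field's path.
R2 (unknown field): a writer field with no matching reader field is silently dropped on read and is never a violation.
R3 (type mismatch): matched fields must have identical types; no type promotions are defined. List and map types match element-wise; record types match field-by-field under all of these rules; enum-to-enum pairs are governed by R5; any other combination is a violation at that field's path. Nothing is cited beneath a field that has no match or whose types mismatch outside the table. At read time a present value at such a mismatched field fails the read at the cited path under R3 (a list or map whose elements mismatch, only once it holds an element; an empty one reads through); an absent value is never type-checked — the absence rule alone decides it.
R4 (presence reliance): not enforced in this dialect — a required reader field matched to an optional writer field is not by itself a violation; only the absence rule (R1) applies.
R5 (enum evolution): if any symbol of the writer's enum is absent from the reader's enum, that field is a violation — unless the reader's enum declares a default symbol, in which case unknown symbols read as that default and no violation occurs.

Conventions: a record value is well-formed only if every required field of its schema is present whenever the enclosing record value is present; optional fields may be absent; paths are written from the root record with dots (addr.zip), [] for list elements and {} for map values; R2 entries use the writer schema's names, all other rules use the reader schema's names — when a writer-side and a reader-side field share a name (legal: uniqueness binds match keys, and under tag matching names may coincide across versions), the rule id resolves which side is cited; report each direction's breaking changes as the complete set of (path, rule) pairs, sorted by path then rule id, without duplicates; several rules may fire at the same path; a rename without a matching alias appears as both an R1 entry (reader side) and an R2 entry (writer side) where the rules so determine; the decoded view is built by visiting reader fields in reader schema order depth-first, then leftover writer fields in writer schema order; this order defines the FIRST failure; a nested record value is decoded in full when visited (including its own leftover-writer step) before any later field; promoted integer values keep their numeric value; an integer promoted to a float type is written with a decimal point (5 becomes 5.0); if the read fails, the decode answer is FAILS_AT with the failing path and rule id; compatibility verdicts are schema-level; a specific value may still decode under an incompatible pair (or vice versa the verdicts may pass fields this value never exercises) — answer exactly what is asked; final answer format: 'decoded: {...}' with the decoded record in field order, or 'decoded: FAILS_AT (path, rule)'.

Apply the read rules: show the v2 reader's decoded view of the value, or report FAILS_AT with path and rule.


decoded: {"role": "GREEN", "contact": {"id": 12, "rating": 10.0}, "id": 100, "height": -2.5, "latitude": 10.0}

arrows below run writer -> reader for Shipment
decode walk for Shipment under reader schema v2:
  role := "GREEN"
  contact.id := 12
  contact.rating := 10.0
  id := 100 (from writer seq)
  height := -2.5
  latitude := 10.0
  writer balance: unmatched, discarded
  => decoded: {"role": "GREEN", "contact": {"id": 12, "rating": 10.0}, "id": 100, "height": -2.5, "latitude": 10.0}
the rest of the Shipment diff is inert for this question:
  field id in record Geo: required changed to optional -> matters for Shipment compatibility verdicts, not for this value's decode
  enum State (field role in record Shipment): symbol RED added -> inert under this dialect — no rule fires on Shipment and the result does not move


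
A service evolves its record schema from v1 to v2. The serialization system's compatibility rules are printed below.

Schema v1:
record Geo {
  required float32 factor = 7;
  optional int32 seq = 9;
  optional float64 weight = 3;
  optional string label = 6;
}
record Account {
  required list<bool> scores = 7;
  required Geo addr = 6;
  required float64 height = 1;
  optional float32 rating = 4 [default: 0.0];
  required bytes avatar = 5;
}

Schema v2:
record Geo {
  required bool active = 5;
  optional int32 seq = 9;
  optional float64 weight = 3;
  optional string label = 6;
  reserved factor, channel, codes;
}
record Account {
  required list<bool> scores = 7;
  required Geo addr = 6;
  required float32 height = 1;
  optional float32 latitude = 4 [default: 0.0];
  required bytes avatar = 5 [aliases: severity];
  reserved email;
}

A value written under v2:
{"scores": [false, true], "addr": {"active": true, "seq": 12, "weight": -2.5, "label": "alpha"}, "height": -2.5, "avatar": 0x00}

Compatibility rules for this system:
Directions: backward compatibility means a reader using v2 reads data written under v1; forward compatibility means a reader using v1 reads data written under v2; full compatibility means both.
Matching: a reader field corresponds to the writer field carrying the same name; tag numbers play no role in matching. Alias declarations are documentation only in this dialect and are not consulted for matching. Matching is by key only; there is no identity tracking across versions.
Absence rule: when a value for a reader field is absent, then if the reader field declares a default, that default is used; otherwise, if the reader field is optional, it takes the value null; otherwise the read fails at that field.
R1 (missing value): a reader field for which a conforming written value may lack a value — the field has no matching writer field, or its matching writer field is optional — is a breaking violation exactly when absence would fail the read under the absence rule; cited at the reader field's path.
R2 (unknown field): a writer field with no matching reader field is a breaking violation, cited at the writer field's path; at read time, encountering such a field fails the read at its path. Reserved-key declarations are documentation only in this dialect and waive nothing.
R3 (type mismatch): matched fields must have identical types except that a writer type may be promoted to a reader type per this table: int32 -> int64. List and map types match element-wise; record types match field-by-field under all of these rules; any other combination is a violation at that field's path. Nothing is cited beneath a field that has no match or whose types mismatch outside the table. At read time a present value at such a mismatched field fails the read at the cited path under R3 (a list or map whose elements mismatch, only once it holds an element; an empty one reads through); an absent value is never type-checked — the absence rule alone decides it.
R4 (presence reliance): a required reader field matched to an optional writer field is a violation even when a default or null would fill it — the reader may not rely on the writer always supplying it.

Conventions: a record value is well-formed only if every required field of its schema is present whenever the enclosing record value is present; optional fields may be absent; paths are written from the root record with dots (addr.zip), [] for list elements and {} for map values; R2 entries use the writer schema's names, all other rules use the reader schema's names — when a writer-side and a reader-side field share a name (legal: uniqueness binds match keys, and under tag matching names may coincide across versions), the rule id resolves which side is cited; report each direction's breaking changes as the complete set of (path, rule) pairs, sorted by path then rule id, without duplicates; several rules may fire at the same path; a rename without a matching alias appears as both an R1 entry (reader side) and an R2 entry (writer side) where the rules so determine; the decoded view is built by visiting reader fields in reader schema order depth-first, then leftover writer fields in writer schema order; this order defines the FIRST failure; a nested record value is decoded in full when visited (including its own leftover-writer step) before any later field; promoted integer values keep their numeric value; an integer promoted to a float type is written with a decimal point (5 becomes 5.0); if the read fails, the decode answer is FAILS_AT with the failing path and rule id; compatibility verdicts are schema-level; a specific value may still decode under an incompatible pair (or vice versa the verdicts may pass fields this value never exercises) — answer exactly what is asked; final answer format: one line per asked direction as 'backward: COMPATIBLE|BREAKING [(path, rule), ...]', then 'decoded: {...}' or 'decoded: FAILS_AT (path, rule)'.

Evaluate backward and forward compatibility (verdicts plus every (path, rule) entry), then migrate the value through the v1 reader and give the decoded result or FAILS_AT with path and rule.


in Account below, arrows point writer -> reader
checking backward for Account: reader v2 against writer v1:
  writer required, list<bool> -> list<bool>: reader scores maps from writer scores
  writer required, Geo -> Geo: reader addr maps from writer addr
  writer required, float64 -> float32: reader height maps from writer height
  latitude: no writer match
  writer required, bytes -> bytes: reader avatar maps from writer avatar
  writer field rating has no reader counterpart
  addr.active: no writer match
  writer optional, int32 -> int32: reader addr.seq maps from writer addr.seq
  writer optional, float64 -> float64: reader addr.weight maps from writer addr.weight
  writer optional, string -> string: reader addr.label maps from writer addr.label
  writer field addr.factor has no reader counterpart
  rule R1 violated at addr.active
  rule R2 violated at addr.factor
  rule R3 violated at height
  rule R2 violated at rating
  => 4 violation(s): backward is BREAKING for Account
checking forward for Account: reader v1 against writer v2:
  writer required, list<bool> -> list<bool>: reader scores maps from writer scores
  writer required, Geo -> Geo: reader addr maps from writer addr
  writer required, float32 -> float64: reader height maps from writer height
  rating: no writer match
  writer required, bytes -> bytes: reader avatar maps from writer avatar
  writer field latitude has no reader counterpart
  addr.factor: no writer match
  writer optional, int32 -> int32: reader addr.seq maps from writer addr.seq
  writer optional, float64 -> float64: reader addr.weight maps from writer addr.weight
  writer optional, string -> string: reader addr.label maps from writer addr.label
  writer field addr.active has no reader counterpart
  rule R2 violated at addr.active
  rule R1 violated at addr.factor
  rule R3 violated at height
  rule R2 violated at latitude
  => 4 violation(s): forward is BREAKING for Account
decode walk for Account under reader schema v1:
  scores := [false, true]
  read fails at addr.factor under R1 (no fill)
  => FAILS_AT (addr.factor, R1)

backward: BREAKING [(addr.active, R1), (addr.factor, R2), (height, R3), (rating, R2)]; forward: BREAKING [(addr.active, R2), (addr.factor, R1), (height, R3), (latitude, R2)]; decoded: FAILS_AT (addr.factor, R1)


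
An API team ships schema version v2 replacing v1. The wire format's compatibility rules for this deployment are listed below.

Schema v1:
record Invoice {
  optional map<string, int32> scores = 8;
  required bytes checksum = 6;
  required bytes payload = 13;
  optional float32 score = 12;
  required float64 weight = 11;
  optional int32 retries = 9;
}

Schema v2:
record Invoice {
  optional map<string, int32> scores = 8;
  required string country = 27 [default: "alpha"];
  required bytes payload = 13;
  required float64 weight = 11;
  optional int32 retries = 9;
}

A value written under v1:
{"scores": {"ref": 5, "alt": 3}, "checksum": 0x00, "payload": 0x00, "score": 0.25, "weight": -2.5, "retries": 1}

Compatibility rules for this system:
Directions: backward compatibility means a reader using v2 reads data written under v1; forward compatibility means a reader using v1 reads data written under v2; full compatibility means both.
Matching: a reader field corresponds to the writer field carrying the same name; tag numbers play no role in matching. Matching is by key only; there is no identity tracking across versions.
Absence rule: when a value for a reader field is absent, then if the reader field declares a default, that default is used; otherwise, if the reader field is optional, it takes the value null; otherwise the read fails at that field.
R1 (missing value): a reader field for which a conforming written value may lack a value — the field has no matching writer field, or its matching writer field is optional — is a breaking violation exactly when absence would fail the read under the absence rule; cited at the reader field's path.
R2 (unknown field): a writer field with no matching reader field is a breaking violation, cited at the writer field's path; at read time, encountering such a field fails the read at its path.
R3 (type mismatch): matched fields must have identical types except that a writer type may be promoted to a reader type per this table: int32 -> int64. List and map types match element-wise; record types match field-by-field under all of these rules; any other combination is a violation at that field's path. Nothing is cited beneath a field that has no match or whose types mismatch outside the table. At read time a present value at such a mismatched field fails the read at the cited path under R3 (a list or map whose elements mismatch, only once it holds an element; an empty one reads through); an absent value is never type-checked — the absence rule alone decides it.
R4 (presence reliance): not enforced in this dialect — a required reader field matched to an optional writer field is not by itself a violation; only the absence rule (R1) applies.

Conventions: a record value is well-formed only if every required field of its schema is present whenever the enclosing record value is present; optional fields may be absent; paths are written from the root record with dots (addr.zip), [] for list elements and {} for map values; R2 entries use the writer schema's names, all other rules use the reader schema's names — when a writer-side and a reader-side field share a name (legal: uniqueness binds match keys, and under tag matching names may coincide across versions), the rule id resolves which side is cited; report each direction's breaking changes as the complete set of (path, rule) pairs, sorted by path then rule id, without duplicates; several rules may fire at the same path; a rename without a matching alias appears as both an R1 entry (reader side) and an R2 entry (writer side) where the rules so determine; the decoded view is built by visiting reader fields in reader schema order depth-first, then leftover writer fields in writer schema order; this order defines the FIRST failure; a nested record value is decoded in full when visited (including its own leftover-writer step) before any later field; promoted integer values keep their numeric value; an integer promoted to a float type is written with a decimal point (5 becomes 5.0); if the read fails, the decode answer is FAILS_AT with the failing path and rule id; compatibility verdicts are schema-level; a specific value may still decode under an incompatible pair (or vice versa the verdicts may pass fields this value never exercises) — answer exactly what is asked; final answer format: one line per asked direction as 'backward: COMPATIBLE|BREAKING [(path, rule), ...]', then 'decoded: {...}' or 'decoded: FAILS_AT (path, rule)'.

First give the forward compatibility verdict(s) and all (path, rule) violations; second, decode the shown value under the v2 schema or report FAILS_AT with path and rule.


forward: BREAKING [(checksum, R1), (country, R2)]; decoded: FAILS_AT (checksum, R2)

each type pair in Invoice: writer, then reader
forward pass over Invoice, reader schema v1, writer schema v2:
  scores: paired with writer scores (map<string, int32> -> map<string, int32>; writer optional)
  checksum has no writer counterpart
  payload: paired with writer payload (bytes -> bytes; writer required)
  score has no writer counterpart
  weight: paired with writer weight (float64 -> float64; writer required)
  retries: paired with writer retries (int32 -> int32; writer optional)
  writer field country has no reader counterpart
  R1 fires at checksum
  R2 fires at country
  => forward verdict for Invoice: BREAKING, 2 violation(s)
decoding the Invoice value with the v2 reader:
  scores := {"ref": 5, "alt": 3}
  country := "alpha" (missing; default applied)
  payload := 0x00
  weight := -2.5
  retries := 1
  read fails at checksum under R2 (unknown field)
  => FAILS_AT (checksum, R2)
checking off the Invoice differences that do not matter here:
  removed field score from record Invoice -> affects backward compatibility only, which is not asked


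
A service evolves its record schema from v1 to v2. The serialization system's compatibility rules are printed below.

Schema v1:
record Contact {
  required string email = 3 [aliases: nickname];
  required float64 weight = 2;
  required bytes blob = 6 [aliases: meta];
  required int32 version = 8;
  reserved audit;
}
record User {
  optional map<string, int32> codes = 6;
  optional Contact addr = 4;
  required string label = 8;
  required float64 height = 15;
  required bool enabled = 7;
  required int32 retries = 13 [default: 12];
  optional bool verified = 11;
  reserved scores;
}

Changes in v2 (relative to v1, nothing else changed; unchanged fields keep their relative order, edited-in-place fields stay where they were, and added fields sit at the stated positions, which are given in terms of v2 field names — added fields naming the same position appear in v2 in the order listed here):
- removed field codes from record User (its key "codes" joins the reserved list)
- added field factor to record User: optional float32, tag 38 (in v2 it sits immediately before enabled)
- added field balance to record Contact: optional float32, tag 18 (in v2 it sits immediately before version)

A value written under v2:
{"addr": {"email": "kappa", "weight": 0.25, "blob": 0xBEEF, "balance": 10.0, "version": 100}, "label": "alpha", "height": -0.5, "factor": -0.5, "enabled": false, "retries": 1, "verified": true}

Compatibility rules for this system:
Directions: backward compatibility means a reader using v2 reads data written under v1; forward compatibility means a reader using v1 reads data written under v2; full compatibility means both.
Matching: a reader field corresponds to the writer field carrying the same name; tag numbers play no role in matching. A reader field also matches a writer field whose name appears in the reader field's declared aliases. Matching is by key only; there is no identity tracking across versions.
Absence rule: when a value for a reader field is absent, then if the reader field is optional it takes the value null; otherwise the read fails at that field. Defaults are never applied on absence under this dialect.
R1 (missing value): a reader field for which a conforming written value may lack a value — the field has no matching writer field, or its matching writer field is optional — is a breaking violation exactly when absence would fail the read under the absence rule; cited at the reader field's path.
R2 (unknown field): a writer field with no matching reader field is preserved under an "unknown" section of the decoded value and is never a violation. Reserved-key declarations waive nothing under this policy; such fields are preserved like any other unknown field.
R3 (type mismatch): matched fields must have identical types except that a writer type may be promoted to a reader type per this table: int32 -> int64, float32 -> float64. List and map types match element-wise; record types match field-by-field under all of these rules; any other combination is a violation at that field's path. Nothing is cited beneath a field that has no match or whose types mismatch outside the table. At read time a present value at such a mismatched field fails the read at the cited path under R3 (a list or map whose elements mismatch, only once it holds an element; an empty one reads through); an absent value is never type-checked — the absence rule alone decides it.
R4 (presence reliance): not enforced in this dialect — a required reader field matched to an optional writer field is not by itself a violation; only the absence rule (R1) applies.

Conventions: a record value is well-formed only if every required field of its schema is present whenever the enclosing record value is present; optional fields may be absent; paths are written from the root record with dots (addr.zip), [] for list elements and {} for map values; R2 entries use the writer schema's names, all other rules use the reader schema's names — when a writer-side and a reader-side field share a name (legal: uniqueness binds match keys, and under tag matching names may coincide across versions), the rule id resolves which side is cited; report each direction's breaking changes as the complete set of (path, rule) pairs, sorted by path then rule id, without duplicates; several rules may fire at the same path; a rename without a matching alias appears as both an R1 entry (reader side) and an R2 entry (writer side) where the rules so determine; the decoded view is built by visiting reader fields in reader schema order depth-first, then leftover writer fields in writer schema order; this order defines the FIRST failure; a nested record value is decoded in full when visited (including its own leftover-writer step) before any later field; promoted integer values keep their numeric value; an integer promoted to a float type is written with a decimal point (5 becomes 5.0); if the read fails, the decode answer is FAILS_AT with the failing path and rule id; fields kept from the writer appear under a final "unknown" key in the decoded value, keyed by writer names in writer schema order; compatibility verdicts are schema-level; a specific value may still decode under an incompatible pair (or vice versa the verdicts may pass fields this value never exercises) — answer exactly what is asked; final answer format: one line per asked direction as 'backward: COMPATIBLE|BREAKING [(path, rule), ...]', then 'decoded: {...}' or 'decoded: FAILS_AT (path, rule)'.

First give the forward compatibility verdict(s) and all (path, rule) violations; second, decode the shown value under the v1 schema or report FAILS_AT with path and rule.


forward: COMPATIBLE []; decoded: {"codes": null, "addr": {"email": "kappa", "weight": 0.25, "blob": 0xBEEF, "version": 100, "unknown": {"balance": 10.0}}, "label": "alpha", "height": -0.5, "enabled": false, "retries": 1, "verified": true, "unknown": {"factor": -0.5}}

arrows below run writer -> reader for User
checking forward for User: reader v1 against writer v2:
  codes: no writer match
  addr: Contact -> Contact, writer optional; from addr
  label: string -> string, writer required; from label
  height: float64 -> float64, writer required; from height
  enabled: bool -> bool, writer required; from enabled
  retries: int32 -> int32, writer required; from retries
  verified: bool -> bool, writer optional; from verified
  writer factor: unknown to reader
  addr.email: string -> string, writer required; from addr.email
  addr.weight: float64 -> float64, writer required; from addr.weight
  addr.blob: bytes -> bytes, writer required; from addr.blob
  addr.version: int32 -> int32, writer required; from addr.version
  writer addr.balance: unknown to reader
  => forward verdict for User: COMPATIBLE, no violations
decode walk for User under reader schema v1:
  codes := null (absent, optional -> null)
  addr.email := "kappa"
  addr.weight := 0.25
  addr.blob := 0xBEEF
  addr.version := 100
  writer addr.balance: kept under "unknown"
  label := "alpha"
  height := -0.5
  enabled := false
  retries := 1
  verified := true
  writer factor: kept under "unknown"
  => decoded: {"codes": null, "addr": {"email": "kappa", "weight": 0.25, "blob": 0xBEEF, "version": 100, "unknown": {"balance": 10.0}}, "label": "alpha", "height": -0.5, "enabled": false, "retries": 1, "verified": true, "unknown": {"factor": -0.5}}
diffs on User not affecting the asked answer:
  removed field codes from record User (its key "codes" joins the reserved list) -> fires no rule on User, leaving the asked answer as it is


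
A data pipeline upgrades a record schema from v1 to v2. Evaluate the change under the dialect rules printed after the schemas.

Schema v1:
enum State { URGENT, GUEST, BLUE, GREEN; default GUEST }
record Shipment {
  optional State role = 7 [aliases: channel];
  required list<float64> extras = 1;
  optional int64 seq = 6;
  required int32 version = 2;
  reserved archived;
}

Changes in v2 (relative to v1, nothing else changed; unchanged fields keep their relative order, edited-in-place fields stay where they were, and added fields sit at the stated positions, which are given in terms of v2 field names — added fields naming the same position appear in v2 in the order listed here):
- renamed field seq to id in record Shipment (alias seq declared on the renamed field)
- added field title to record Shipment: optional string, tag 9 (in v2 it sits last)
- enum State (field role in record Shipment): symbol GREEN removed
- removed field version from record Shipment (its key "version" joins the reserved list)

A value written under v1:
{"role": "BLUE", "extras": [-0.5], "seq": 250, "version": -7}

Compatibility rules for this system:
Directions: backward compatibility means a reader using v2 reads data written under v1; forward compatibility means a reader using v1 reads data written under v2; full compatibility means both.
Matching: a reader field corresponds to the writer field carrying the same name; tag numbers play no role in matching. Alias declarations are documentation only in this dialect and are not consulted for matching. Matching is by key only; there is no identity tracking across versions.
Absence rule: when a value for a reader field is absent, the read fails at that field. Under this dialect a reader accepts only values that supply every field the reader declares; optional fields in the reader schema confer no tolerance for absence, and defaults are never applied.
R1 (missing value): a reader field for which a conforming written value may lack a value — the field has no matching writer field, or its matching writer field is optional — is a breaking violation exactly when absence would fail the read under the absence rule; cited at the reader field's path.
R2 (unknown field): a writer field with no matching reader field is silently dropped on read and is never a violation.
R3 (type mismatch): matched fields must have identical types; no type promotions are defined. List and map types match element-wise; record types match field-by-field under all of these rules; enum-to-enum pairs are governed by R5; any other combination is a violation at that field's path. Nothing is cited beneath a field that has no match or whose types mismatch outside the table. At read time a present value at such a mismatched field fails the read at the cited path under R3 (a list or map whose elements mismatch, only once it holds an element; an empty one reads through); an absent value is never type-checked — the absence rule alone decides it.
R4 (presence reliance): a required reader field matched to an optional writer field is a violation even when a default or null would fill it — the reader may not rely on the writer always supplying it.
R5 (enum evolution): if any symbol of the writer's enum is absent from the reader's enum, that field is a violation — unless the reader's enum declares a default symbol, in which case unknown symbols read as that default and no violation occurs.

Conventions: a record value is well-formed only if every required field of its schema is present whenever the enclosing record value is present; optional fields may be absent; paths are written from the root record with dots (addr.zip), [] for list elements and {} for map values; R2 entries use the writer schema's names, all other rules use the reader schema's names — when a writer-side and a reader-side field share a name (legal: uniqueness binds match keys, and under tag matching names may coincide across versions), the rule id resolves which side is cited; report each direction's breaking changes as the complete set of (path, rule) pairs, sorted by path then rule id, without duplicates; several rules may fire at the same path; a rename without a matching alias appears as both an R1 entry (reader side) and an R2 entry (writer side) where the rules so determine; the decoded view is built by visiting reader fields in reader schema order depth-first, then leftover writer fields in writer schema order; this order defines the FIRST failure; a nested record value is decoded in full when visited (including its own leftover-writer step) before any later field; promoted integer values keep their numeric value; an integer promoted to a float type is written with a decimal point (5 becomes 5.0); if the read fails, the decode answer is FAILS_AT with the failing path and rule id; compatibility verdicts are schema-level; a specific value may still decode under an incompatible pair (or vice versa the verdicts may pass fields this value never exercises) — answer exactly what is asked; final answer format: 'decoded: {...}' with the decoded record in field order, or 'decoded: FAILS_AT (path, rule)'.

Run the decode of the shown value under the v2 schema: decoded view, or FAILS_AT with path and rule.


decoded: FAILS_AT (id, R1)

each type pair in Shipment: writer, then reader
decode walk for Shipment under reader schema v2:
  role := "BLUE"
  extras := [-0.5]
  read fails at id under R1 (no fill)
  => FAILS_AT (id, R1)
the rest of the Shipment diff is inert for this question:
  added field title to record Shipment: optional string, tag 9 (in v2 it sits last) -> shifts the Shipment verdicts, not this decode
  enum State (field role in record Shipment): symbol GREEN removed -> triggers nothing under the printed rules; the Shipment answer is the same either way
  removed field version from record Shipment (its key "version" joins the reserved list) -> shifts the Shipment verdicts, not this decode


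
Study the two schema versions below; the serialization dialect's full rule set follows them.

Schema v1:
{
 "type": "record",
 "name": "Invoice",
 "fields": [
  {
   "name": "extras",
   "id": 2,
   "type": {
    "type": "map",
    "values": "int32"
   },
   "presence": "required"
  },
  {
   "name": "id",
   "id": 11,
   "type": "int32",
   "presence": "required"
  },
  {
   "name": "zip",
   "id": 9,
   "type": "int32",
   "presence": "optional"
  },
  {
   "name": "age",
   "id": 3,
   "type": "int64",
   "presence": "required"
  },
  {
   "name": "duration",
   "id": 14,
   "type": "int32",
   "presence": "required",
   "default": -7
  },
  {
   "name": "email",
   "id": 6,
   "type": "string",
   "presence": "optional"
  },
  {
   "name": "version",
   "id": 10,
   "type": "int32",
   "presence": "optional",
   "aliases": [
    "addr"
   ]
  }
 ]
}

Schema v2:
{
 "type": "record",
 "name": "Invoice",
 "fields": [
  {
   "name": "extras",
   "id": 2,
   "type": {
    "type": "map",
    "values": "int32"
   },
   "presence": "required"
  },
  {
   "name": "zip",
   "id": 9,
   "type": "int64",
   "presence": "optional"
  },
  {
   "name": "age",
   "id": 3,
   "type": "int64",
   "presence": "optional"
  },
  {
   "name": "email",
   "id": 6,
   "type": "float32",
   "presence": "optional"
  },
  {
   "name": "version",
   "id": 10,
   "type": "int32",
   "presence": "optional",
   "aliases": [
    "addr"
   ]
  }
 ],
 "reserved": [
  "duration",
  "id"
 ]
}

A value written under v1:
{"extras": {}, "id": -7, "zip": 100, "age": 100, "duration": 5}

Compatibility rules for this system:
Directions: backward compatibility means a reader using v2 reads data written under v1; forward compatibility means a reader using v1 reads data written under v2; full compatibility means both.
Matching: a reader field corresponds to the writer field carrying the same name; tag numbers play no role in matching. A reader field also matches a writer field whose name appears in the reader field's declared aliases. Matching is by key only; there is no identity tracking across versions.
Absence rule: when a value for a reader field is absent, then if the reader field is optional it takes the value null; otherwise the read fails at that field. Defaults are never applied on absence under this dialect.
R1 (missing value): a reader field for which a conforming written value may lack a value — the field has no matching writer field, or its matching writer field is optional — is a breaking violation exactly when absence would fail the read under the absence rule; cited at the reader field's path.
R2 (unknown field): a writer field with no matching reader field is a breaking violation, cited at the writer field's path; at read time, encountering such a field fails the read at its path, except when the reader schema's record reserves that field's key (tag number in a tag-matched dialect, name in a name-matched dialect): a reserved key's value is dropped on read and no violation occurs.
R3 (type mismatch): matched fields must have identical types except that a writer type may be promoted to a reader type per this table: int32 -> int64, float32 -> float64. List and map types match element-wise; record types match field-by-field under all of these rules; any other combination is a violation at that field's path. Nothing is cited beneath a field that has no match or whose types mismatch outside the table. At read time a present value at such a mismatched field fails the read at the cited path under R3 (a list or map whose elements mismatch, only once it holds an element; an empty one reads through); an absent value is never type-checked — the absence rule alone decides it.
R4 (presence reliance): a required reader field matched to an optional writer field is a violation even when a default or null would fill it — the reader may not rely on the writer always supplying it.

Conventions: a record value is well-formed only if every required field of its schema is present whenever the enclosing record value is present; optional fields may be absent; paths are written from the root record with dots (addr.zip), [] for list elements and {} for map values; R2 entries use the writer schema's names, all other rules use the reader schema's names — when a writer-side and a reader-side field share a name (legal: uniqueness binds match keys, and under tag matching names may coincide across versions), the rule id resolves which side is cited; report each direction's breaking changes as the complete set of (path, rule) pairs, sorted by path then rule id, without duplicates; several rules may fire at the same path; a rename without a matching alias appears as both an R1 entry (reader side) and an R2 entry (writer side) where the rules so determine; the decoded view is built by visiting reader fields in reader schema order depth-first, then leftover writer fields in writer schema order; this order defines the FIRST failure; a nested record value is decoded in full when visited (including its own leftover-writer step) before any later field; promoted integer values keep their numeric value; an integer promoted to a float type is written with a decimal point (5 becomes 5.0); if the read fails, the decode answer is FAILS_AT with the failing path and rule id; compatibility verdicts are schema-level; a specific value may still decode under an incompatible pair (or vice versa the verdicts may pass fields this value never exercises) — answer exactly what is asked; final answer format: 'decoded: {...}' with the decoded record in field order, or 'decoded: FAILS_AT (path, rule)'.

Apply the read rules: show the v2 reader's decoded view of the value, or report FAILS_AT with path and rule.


decoded: {"extras": {}, "zip": 100, "age": 100, "email": null, "version": null}

in Invoice below, arrows point writer -> reader
decoding the Invoice value with the v2 reader:
  extras := {}
  zip := 100 (int32 -> int64)
  age := 100
  email := null (missing; optional => null)
  version := null (missing; optional => null)
  writer id: reserved -> dropped
  writer duration: reserved -> dropped
  => decoded: {"extras": {}, "zip": 100, "age": 100, "email": null, "version": null}
checking off the Invoice differences that do not matter here:
  field email in record Invoice: type string changed to float32 -> a verdict-level change on Invoice — the shown value reads the same
  field zip in record Invoice: type int32 changed to int64 -> a verdict-level change on Invoice — the shown value reads the same
  field age in record Invoice: required changed to optional -> a verdict-level change on Invoice — the shown value reads the same
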